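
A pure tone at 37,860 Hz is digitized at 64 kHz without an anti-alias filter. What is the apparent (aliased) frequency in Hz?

26,140 Hz

Nyquist = 64,000/2 = 32,000 Hz; 37,860 Hz exceeds it.
Alias = |37,860 − 1×64,000| = |37,860 − 64,000| = 26,140 Hz.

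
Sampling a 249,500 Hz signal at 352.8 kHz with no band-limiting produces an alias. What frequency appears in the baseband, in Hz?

Nyquist = 352,800/2 = 176,400 Hz; 249,500 Hz exceeds it.
Alias = |249,500 − 1×352,800| = |249,500 − 352,800| = 103,300 Hz.

103,300 Hz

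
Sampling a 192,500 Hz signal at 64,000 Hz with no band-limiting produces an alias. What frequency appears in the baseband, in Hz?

500 Hz

Nyquist = 64,000/2 = 32,000 Hz; 192,500 Hz exceeds it.
Alias = |192,500 − 3×64,000| = |192,500 − 192,000| = 500 Hz.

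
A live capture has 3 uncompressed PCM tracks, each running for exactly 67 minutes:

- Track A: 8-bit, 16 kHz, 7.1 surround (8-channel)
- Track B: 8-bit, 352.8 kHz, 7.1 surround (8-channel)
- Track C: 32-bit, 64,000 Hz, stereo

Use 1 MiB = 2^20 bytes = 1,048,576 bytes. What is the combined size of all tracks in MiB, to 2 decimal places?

exactly 67 minutes = 4,020 s.
Track A: 16,000 × 4,020 × 1 × 8 = 514,560,000 bytes.
Track B: 352,800 × 4,020 × 1 × 8 = 11,346,048,000 bytes.
Track C: 64,000 × 4,020 × 4 × 2 = 2,058,240,000 bytes.
Total = 13,918,848,000 bytes = 13274.05 MiB.

13274.05 MiB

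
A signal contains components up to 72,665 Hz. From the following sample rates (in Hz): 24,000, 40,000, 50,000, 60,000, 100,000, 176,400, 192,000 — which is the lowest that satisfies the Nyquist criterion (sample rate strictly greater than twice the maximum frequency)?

Need sample rate > 2 × 72,665 = 145,330 Hz.
Lowest listed rate above 145,330 Hz is 176,400 Hz.

176,400 Hz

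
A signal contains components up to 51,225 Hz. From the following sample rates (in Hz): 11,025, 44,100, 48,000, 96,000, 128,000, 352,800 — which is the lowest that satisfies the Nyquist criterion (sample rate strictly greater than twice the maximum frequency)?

Need sample rate > 2 × 51,225 = 102,450 Hz.
Lowest listed rate above 102,450 Hz is 128,000 Hz.

128,000 Hz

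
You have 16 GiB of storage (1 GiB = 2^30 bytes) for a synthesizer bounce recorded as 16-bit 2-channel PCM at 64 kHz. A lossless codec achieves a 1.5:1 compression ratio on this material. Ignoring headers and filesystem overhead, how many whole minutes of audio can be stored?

Uncompressed byte rate = 64,000 × 2 × 2 = 256,000 bytes/s.
After 1.5:1 compression, effective rate ≈ 170666.67 bytes/s.
Capacity = 16 × 1,073,741,824 = 17,179,869,184 bytes.
17,179,869,184 / effective rate ≈ 100663.3 s → 1,677 minutes.

1,677 minutes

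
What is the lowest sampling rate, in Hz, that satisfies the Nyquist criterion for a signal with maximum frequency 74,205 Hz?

148,410 Hz

Minimum sample rate = 2 × 74,205 Hz = 148,410 Hz.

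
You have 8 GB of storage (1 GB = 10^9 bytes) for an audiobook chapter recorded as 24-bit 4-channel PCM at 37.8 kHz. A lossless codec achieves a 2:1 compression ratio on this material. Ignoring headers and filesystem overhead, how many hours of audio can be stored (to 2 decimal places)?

Uncompressed byte rate = 37,800 × 3 × 4 = 453,600 bytes/s.
After 2:1 compression, effective rate ≈ 226800 bytes/s.
Capacity = 8 × 1,000,000,000 = 8,000,000,000 bytes.
8,000,000,000 / effective rate ≈ 35273.37 s → 9.80 hours.

9.80 hours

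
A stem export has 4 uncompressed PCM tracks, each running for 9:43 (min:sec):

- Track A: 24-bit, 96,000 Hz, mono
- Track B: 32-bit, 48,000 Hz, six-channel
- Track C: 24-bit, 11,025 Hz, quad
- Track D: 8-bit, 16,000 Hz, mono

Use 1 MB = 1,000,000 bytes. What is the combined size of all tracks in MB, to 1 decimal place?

926.0 MB

9:43 (min:sec) = 583 s.
Track A: 96,000 × 583 × 3 × 1 = 167,904,000 bytes.
Track B: 48,000 × 583 × 4 × 6 = 671,616,000 bytes.
Track C: 11,025 × 583 × 3 × 4 = 77,130,900 bytes.
Track D: 16,000 × 583 × 1 × 1 = 9,328,000 bytes.
Total = 925,978,900 bytes = 926.0 MB.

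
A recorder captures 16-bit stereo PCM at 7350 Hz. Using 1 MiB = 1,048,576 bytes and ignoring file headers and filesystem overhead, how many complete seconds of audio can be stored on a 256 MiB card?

Uncompressed byte rate = 7,350 × 2 × 2 = 29,400 bytes/s.
Capacity = 256 × 1,048,576 = 268,435,456 bytes.
268,435,456 / 29,400 ≈ 9130.46 s → 9,130 seconds.

9,130 seconds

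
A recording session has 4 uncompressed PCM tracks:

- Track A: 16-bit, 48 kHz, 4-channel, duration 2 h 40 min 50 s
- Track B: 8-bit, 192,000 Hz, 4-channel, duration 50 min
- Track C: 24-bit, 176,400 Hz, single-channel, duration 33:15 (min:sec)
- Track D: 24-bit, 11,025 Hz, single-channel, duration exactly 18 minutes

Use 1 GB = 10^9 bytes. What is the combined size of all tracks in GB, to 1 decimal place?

7.1 GB

Track A: 2 h 40 min 50 s = 9,650 s; 48,000 × 9,650 × 2 × 4 = 3,705,600,000 bytes.
Track B: 50 min = 3,000 s; 192,000 × 3,000 × 1 × 4 = 2,304,000,000 bytes.
Track C: 33:15 (min:sec) = 1,995 s; 176,400 × 1,995 × 3 × 1 = 1,055,754,000 bytes.
Track D: exactly 18 minutes = 1,080 s; 11,025 × 1,080 × 3 × 1 = 35,721,000 bytes.
Total = 7,101,075,000 bytes = 7.1 GB.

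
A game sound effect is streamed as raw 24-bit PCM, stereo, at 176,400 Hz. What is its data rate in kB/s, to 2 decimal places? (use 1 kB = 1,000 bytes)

1058.40 kB/s

Bit rate = 176,400 × 24 × 2 = 8,467,200 bits/s.
8,467,200 / 8 = 1,058,400 B/s = 1058.40 kB/s.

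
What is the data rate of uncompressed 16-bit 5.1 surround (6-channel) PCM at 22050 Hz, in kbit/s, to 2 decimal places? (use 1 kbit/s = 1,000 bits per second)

2116.80 kbit/s

Bit rate = 22,050 × 16 × 6 = 2,116,800 bits/s.
= 2116.80 kbit/s.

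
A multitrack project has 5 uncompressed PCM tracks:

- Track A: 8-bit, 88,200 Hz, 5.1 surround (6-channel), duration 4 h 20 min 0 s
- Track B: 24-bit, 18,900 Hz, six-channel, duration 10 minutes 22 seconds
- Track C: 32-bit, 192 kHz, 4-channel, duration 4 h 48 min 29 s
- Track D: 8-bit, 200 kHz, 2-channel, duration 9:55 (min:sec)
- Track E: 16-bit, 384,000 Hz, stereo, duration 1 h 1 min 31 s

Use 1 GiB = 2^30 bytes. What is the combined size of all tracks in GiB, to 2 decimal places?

62.91 GiB

Track A: 4 h 20 min 0 s = 15,600 s; 88,200 × 15,600 × 1 × 6 = 8,255,520,000 bytes.
Track B: 10 minutes 22 seconds = 622 s; 18,900 × 622 × 3 × 6 = 211,604,400 bytes.
Track C: 4 h 48 min 29 s = 17,309 s; 192,000 × 17,309 × 4 × 4 = 53,173,248,000 bytes.
Track D: 9:55 (min:sec) = 595 s; 200,000 × 595 × 1 × 2 = 238,000,000 bytes.
Track E: 1 h 1 min 31 s = 3,691 s; 384,000 × 3,691 × 2 × 2 = 5,669,376,000 bytes.
Total = 67,547,748,400 bytes = 62.91 GiB.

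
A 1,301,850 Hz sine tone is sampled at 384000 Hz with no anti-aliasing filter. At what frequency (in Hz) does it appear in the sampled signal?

Nyquist = 384,000/2 = 192,000 Hz; 1,301,850 Hz exceeds it.
Alias = |1,301,850 − 3×384,000| = |1,301,850 − 1,152,000| = 149,850 Hz.

149,850 Hz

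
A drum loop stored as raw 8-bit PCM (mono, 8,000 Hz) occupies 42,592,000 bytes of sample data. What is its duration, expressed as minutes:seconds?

Byte rate = 8,000 × 1 × 1 = 8,000 bytes/s.
Duration = 42,592,000 / 8,000 = 5,324 s.
5,324 s = 88:44.

88:44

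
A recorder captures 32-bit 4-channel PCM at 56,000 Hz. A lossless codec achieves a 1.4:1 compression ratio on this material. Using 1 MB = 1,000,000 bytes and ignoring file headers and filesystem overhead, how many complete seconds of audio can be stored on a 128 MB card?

200 seconds

Uncompressed byte rate = 56,000 × 4 × 4 = 896,000 bytes/s.
After 1.4:1 compression, effective rate ≈ 640000 bytes/s.
Capacity = 128 × 1,000,000 = 128,000,000 bytes.
128,000,000 / effective rate ≈ 200 s → 200 seconds.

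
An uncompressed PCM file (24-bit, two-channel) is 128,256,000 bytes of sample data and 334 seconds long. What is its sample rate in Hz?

Bytes = sample_rate × seconds × bytes_per_sample × channels.
sample_rate = 128,256,000 / (334 × 3 × 2) = 128,256,000 / 2,004 = 64,000 Hz.

64,000 Hz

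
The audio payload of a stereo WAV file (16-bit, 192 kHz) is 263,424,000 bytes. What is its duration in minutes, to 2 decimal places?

5.72 minutes

Byte rate = 192,000 × 2 × 2 = 768,000 bytes/s.
Duration = 263,424,000 / 768,000 = 343 s.
343 s / 60 = 5.72 minutes.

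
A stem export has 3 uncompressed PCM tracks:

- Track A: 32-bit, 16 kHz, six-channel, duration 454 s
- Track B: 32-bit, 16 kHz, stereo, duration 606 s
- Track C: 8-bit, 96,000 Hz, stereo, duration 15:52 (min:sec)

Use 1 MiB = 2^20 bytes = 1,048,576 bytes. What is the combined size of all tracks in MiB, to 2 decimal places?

414.55 MiB

Track A: 16,000 × 454 × 4 × 6 = 174,336,000 bytes.
Track B: 16,000 × 606 × 4 × 2 = 77,568,000 bytes.
Track C: 15:52 (min:sec) = 952 s; 96,000 × 952 × 1 × 2 = 182,784,000 bytes.
Total = 434,688,000 bytes = 414.55 MiB.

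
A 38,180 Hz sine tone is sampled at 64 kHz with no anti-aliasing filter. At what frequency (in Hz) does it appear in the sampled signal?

Nyquist = 64,000/2 = 32,000 Hz; 38,180 Hz exceeds it.
Alias = |38,180 − 1×64,000| = |38,180 − 64,000| = 25,820 Hz.

25,820 Hz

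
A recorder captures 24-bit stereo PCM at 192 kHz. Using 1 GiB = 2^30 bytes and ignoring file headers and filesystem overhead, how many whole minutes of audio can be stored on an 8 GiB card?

124 minutes

Uncompressed byte rate = 192,000 × 3 × 2 = 1,152,000 bytes/s.
Capacity = 8 × 1,073,741,824 = 8,589,934,592 bytes.
8,589,934,592 / 1,152,000 ≈ 7456.54 s → 124 minutes.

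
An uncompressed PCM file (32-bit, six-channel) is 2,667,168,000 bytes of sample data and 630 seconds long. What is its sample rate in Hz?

Bytes = sample_rate × seconds × bytes_per_sample × channels.
sample_rate = 2,667,168,000 / (630 × 4 × 6) = 2,667,168,000 / 15,120 = 176,400 Hz.

176,400 Hz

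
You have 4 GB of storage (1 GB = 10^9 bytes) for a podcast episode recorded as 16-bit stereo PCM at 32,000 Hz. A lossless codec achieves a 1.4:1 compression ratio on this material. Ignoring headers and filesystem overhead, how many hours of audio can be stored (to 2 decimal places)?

Uncompressed byte rate = 32,000 × 2 × 2 = 128,000 bytes/s.
After 1.4:1 compression, effective rate ≈ 91428.57 bytes/s.
Capacity = 4 × 1,000,000,000 = 4,000,000,000 bytes.
4,000,000,000 / effective rate ≈ 43750 s → 12.15 hours.

12.15 hours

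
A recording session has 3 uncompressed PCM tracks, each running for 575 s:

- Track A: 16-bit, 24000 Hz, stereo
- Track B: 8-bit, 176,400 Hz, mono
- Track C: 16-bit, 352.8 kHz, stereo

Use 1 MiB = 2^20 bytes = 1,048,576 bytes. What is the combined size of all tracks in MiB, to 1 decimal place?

Track A: 24,000 × 575 × 2 × 2 = 55,200,000 bytes.
Track B: 176,400 × 575 × 1 × 1 = 101,430,000 bytes.
Track C: 352,800 × 575 × 2 × 2 = 811,440,000 bytes.
Total = 968,070,000 bytes = 923.2 MiB.

923.2 MiB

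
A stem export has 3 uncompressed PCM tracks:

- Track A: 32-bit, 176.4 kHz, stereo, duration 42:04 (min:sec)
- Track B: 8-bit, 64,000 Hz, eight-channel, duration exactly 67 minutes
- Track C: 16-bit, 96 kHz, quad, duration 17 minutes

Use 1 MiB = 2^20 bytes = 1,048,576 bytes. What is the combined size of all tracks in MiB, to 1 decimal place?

Track A: 42:04 (min:sec) = 2,524 s; 176,400 × 2,524 × 4 × 2 = 3,561,868,800 bytes.
Track B: exactly 67 minutes = 4,020 s; 64,000 × 4,020 × 1 × 8 = 2,058,240,000 bytes.
Track C: 17 minutes = 1,020 s; 96,000 × 1,020 × 2 × 4 = 783,360,000 bytes.
Total = 6,403,468,800 bytes = 6106.8 MiB.

6106.8 MiB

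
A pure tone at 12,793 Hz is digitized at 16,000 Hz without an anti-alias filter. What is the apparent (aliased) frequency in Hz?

3,207 Hz

Nyquist = 16,000/2 = 8,000 Hz; 12,793 Hz exceeds it.
Alias = |12,793 − 1×16,000| = |12,793 − 16,000| = 3,207 Hz.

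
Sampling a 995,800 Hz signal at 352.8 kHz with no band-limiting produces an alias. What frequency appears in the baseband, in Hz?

62,600 Hz

Nyquist = 352,800/2 = 176,400 Hz; 995,800 Hz exceeds it.
Alias = |995,800 − 3×352,800| = |995,800 − 1,058,400| = 62,600 Hz.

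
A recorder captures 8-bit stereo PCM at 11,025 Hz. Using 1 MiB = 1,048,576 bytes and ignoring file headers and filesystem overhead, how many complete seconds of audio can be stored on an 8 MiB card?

Uncompressed byte rate = 11,025 × 1 × 2 = 22,050 bytes/s.
Capacity = 8 × 1,048,576 = 8,388,608 bytes.
8,388,608 / 22,050 ≈ 380.44 s → 380 seconds.

380 seconds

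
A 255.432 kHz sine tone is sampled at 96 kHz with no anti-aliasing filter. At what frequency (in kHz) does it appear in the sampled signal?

32.568 kHz

Nyquist = 96,000/2 = 48,000 Hz; 255,432 Hz exceeds it.
Alias = |255,432 − 3×96,000| = |255,432 − 288,000| = 32,568 Hz = 32.568 kHz.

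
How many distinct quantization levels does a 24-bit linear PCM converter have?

16,777,216 levels

2^24 = 16,777,216.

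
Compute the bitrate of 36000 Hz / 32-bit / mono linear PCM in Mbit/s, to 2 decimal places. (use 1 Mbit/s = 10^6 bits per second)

1.15 Mbit/s

Bit rate = 36,000 × 32 × 1 = 1,152,000 bits/s.
= 1.15 Mbit/s.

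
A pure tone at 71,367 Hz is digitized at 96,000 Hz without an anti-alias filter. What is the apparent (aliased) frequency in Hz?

24,633 Hz

Nyquist = 96,000/2 = 48,000 Hz; 71,367 Hz exceeds it.
Alias = |71,367 − 1×96,000| = |71,367 − 96,000| = 24,633 Hz.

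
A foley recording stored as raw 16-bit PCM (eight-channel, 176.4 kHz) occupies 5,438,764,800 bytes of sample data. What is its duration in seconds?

Byte rate = 176,400 × 2 × 8 = 2,822,400 bytes/s.
Duration = 5,438,764,800 / 2,822,400 = 1,927 s.

1,927 seconds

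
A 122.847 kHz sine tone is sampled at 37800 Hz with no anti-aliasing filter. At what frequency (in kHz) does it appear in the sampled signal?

9.447 kHz

Nyquist = 37,800/2 = 18,900 Hz; 122,847 Hz exceeds it.
Alias = |122,847 − 3×37,800| = |122,847 − 113,400| = 9,447 Hz = 9.447 kHz.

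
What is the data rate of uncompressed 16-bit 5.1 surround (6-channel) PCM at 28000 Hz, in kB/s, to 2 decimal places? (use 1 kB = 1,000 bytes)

336.00 kB/s

Bit rate = 28,000 × 16 × 6 = 2,688,000 bits/s.
2,688,000 / 8 = 336,000 B/s = 336.00 kB/s.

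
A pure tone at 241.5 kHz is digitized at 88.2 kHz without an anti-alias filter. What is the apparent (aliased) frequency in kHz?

23.1 kHz

Nyquist = 88,200/2 = 44,100 Hz; 241,500 Hz exceeds it.
Alias = |241,500 − 3×88,200| = |241,500 − 264,600| = 23,100 Hz = 23.1 kHz.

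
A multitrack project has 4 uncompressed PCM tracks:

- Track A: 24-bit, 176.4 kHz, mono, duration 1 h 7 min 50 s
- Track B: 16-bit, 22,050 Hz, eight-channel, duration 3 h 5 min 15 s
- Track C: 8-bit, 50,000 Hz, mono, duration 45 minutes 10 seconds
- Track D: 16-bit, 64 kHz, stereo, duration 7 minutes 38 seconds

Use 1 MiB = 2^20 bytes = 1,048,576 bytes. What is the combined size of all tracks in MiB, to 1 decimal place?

6034.8 MiB

Track A: 1 h 7 min 50 s = 4,070 s; 176,400 × 4,070 × 3 × 1 = 2,153,844,000 bytes.
Track B: 3 h 5 min 15 s = 11,115 s; 22,050 × 11,115 × 2 × 8 = 3,921,372,000 bytes.
Track C: 45 minutes 10 seconds = 2,710 s; 50,000 × 2,710 × 1 × 1 = 135,500,000 bytes.
Track D: 7 minutes 38 seconds = 458 s; 64,000 × 458 × 2 × 2 = 117,248,000 bytes.
Total = 6,327,964,000 bytes = 6034.8 MiB.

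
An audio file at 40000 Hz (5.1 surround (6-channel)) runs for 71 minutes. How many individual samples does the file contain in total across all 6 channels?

1,022,400,000 samples

71 minutes = 4,260 s.
40,000 × 4,260 s × 6 ch = 1,022,400,000 samples.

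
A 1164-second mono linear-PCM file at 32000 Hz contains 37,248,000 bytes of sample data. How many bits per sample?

8 bits

Bytes per sample = 37,248,000 / (32,000 × 1,164 × 1) = 37,248,000 / 37,248,000 = 1.
Bit depth = 1 × 8 = 8 bits.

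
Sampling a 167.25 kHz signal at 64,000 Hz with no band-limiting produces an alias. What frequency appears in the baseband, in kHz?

24.75 kHz

Nyquist = 64,000/2 = 32,000 Hz; 167,250 Hz exceeds it.
Alias = |167,250 − 3×64,000| = |167,250 − 192,000| = 24,750 Hz = 24.75 kHz.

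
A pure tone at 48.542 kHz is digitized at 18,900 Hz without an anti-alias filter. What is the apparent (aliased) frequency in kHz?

Nyquist = 18,900/2 = 9,450 Hz; 48,542 Hz exceeds it.
Alias = |48,542 − 3×18,900| = |48,542 − 56,700| = 8,158 Hz = 8.158 kHz.

8.158 kHz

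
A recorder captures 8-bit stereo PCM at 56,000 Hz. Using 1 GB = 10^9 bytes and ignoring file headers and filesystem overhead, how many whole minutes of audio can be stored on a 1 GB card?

Uncompressed byte rate = 56,000 × 1 × 2 = 112,000 bytes/s.
Capacity = 1 × 1,000,000,000 = 1,000,000,000 bytes.
1,000,000,000 / 112,000 ≈ 8928.57 s → 148 minutes.

148 minutes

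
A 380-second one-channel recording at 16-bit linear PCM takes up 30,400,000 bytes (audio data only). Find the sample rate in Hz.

40,000 Hz

Bytes = sample_rate × seconds × bytes_per_sample × channels.
sample_rate = 30,400,000 / (380 × 2 × 1) = 30,400,000 / 760 = 40,000 Hz.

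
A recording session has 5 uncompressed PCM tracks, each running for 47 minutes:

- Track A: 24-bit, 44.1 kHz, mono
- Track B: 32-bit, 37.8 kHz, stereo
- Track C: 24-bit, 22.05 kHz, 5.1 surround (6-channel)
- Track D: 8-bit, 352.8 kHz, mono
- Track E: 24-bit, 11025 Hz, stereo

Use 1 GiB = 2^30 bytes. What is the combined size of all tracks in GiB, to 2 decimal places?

3.28 GiB

47 minutes = 2,820 s.
Track A: 44,100 × 2,820 × 3 × 1 = 373,086,000 bytes.
Track B: 37,800 × 2,820 × 4 × 2 = 852,768,000 bytes.
Track C: 22,050 × 2,820 × 3 × 6 = 1,119,258,000 bytes.
Track D: 352,800 × 2,820 × 1 × 1 = 994,896,000 bytes.
Track E: 11,025 × 2,820 × 3 × 2 = 186,543,000 bytes.
Total = 3,526,551,000 bytes = 3.28 GiB.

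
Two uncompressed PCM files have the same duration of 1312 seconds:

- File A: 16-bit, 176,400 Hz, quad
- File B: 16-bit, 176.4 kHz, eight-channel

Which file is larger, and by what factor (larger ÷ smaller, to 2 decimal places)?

File B, by a factor of 2.00

File A: 176,400 × 2 × 4 = 1,411,200 bytes/s.
File B: 176,400 × 2 × 8 = 2,822,400 bytes/s.
File B is larger; ratio = 3,702,988,800 / 1,851,494,400 = 2.00.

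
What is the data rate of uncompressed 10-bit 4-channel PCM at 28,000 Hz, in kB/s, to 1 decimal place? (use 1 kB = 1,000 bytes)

140.0 kB/s

Bit rate = 28,000 × 10 × 4 = 1,120,000 bits/s.
1,120,000 / 8 = 140,000 B/s = 140.0 kB/s.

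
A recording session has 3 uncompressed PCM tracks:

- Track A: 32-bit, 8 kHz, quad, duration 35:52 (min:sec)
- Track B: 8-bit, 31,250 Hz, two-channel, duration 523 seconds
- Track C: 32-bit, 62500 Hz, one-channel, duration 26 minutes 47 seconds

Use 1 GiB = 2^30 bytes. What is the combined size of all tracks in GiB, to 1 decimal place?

0.7 GiB

Track A: 35:52 (min:sec) = 2,152 s; 8,000 × 2,152 × 4 × 4 = 275,456,000 bytes.
Track B: 31,250 × 523 × 1 × 2 = 32,687,500 bytes.
Track C: 26 minutes 47 seconds = 1,607 s; 62,500 × 1,607 × 4 × 1 = 401,750,000 bytes.
Total = 709,893,500 bytes = 0.7 GiB.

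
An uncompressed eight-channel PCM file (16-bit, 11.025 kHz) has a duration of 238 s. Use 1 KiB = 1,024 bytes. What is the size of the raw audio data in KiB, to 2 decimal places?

40999.22 KiB

Bytes = 11,025 samples/s × 238 s × 2 bytes/sample × 8 ch = 41,983,200 bytes.
41,983,200 / 1,024 = 40999.22 KiB.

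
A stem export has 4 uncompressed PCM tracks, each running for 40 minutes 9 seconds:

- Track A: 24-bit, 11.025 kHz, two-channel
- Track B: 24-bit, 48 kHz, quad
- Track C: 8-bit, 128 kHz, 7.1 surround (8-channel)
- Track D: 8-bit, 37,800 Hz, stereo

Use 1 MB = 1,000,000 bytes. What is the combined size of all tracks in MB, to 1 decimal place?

4195.9 MB

40 minutes 9 seconds = 2,409 s.
Track A: 11,025 × 2,409 × 3 × 2 = 159,355,350 bytes.
Track B: 48,000 × 2,409 × 3 × 4 = 1,387,584,000 bytes.
Track C: 128,000 × 2,409 × 1 × 8 = 2,466,816,000 bytes.
Track D: 37,800 × 2,409 × 1 × 2 = 182,120,400 bytes.
Total = 4,195,875,750 bytes = 4195.9 MB.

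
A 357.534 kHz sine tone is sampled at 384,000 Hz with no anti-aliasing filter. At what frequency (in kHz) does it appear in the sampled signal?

Nyquist = 384,000/2 = 192,000 Hz; 357,534 Hz exceeds it.
Alias = |357,534 − 1×384,000| = |357,534 − 384,000| = 26,466 Hz = 26.466 kHz.

26.466 kHz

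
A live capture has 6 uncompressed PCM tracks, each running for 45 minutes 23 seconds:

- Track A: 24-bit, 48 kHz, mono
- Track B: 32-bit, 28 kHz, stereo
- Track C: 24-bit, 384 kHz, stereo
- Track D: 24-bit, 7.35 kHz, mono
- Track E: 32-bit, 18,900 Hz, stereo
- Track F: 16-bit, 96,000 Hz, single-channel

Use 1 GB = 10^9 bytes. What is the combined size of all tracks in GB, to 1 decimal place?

45 minutes 23 seconds = 2,723 s.
Track A: 48,000 × 2,723 × 3 × 1 = 392,112,000 bytes.
Track B: 28,000 × 2,723 × 4 × 2 = 609,952,000 bytes.
Track C: 384,000 × 2,723 × 3 × 2 = 6,273,792,000 bytes.
Track D: 7,350 × 2,723 × 3 × 1 = 60,042,150 bytes.
Track E: 18,900 × 2,723 × 4 × 2 = 411,717,600 bytes.
Track F: 96,000 × 2,723 × 2 × 1 = 522,816,000 bytes.
Total = 8,270,431,750 bytes = 8.3 GB.

8.3 GB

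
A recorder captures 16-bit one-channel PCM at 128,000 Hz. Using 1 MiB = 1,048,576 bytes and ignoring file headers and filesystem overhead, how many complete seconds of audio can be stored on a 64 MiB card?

Uncompressed byte rate = 128,000 × 2 × 1 = 256,000 bytes/s.
Capacity = 64 × 1,048,576 = 67,108,864 bytes.
67,108,864 / 256,000 ≈ 262.14 s → 262 seconds.

262 seconds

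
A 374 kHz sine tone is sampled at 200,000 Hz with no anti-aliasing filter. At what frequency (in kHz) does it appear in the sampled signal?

26 kHz

Nyquist = 200,000/2 = 100,000 Hz; 374,000 Hz exceeds it.
Alias = |374,000 − 2×200,000| = |374,000 − 400,000| = 26,000 Hz = 26 kHz.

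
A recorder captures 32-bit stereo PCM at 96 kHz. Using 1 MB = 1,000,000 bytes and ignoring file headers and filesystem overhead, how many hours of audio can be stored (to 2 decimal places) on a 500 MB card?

0.18 hours

Uncompressed byte rate = 96,000 × 4 × 2 = 768,000 bytes/s.
Capacity = 500 × 1,000,000 = 500,000,000 bytes.
500,000,000 / 768,000 ≈ 651.04 s → 0.18 hours.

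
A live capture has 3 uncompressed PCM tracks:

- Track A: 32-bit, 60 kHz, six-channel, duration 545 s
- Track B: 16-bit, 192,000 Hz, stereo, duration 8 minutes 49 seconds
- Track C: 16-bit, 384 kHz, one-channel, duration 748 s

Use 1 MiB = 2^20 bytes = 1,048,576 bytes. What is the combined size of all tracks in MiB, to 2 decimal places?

Track A: 60,000 × 545 × 4 × 6 = 784,800,000 bytes.
Track B: 8 minutes 49 seconds = 529 s; 192,000 × 529 × 2 × 2 = 406,272,000 bytes.
Track C: 384,000 × 748 × 2 × 1 = 574,464,000 bytes.
Total = 1,765,536,000 bytes = 1683.75 MiB.

1683.75 MiB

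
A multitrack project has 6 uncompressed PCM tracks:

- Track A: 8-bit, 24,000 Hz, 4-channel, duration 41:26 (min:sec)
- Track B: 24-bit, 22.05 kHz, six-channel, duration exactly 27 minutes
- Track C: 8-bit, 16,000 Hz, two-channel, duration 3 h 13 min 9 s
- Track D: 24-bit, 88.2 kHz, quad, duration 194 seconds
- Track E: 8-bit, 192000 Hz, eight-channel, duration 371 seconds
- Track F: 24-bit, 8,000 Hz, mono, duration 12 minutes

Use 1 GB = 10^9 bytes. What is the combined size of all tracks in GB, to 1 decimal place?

Track A: 41:26 (min:sec) = 2,486 s; 24,000 × 2,486 × 1 × 4 = 238,656,000 bytes.
Track B: exactly 27 minutes = 1,620 s; 22,050 × 1,620 × 3 × 6 = 642,978,000 bytes.
Track C: 3 h 13 min 9 s = 11,589 s; 16,000 × 11,589 × 1 × 2 = 370,848,000 bytes.
Track D: 88,200 × 194 × 3 × 4 = 205,329,600 bytes.
Track E: 192,000 × 371 × 1 × 8 = 569,856,000 bytes.
Track F: 12 minutes = 720 s; 8,000 × 720 × 3 × 1 = 17,280,000 bytes.
Total = 2,044,947,600 bytes = 2.0 GB.

2.0 GB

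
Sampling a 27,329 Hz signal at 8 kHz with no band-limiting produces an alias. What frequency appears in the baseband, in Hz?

Nyquist = 8,000/2 = 4,000 Hz; 27,329 Hz exceeds it.
Alias = |27,329 − 3×8,000| = |27,329 − 24,000| = 3,329 Hz.

3,329 Hz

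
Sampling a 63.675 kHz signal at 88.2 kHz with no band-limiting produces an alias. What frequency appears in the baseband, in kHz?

Nyquist = 88,200/2 = 44,100 Hz; 63,675 Hz exceeds it.
Alias = |63,675 − 1×88,200| = |63,675 − 88,200| = 24,525 Hz = 24.525 kHz.

24.525 kHz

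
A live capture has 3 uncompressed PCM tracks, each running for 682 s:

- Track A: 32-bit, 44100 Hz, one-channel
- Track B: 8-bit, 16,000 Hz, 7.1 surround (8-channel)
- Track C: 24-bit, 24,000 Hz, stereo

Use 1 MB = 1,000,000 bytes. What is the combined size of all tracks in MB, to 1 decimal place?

305.8 MB

Track A: 44,100 × 682 × 4 × 1 = 120,304,800 bytes.
Track B: 16,000 × 682 × 1 × 8 = 87,296,000 bytes.
Track C: 24,000 × 682 × 3 × 2 = 98,208,000 bytes.
Total = 305,808,800 bytes = 305.8 MB.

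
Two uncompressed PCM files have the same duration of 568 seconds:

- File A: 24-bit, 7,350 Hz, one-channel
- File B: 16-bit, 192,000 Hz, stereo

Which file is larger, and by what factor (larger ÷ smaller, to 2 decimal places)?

File B, by a factor of 34.83

File A: 7,350 × 3 × 1 = 22,050 bytes/s.
File B: 192,000 × 2 × 2 = 768,000 bytes/s.
File B is larger; ratio = 436,224,000 / 12,524,400 = 34.83.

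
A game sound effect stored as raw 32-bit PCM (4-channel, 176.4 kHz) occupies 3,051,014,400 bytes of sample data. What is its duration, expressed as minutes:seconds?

Byte rate = 176,400 × 4 × 4 = 2,822,400 bytes/s.
Duration = 3,051,014,400 / 2,822,400 = 1,081 s.
1,081 s = 18:01.

18:01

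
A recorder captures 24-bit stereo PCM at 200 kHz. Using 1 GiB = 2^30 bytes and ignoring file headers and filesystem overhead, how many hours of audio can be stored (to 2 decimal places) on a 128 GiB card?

Uncompressed byte rate = 200,000 × 3 × 2 = 1,200,000 bytes/s.
Capacity = 128 × 1,073,741,824 = 137,438,953,472 bytes.
137,438,953,472 / 1,200,000 ≈ 114532.46 s → 31.81 hours.

31.81 hours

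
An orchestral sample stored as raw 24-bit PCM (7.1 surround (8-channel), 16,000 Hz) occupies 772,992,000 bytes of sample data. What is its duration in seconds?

Byte rate = 16,000 × 3 × 8 = 384,000 bytes/s.
Duration = 772,992,000 / 384,000 = 2,013 s.

2,013 seconds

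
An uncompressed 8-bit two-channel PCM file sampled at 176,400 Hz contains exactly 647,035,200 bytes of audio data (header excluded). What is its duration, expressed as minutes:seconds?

30:34

Byte rate = 176,400 × 1 × 2 = 352,800 bytes/s.
Duration = 647,035,200 / 352,800 = 1,834 s.
1,834 s = 30:34.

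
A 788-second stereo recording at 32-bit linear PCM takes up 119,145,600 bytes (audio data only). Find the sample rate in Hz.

Bytes = sample_rate × seconds × bytes_per_sample × channels.
sample_rate = 119,145,600 / (788 × 4 × 2) = 119,145,600 / 6,304 = 18,900 Hz.

18,900 Hz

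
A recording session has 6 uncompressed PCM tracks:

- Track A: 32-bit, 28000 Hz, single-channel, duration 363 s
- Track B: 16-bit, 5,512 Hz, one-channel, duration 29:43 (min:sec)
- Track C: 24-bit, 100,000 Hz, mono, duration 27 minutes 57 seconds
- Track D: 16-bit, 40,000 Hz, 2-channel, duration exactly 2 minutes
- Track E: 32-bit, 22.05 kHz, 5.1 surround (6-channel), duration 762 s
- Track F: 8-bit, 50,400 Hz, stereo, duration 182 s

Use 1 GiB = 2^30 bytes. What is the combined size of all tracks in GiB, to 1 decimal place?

0.9 GiB

Track A: 28,000 × 363 × 4 × 1 = 40,656,000 bytes.
Track B: 29:43 (min:sec) = 1,783 s; 5,512 × 1,783 × 2 × 1 = 19,655,792 bytes.
Track C: 27 minutes 57 seconds = 1,677 s; 100,000 × 1,677 × 3 × 1 = 503,100,000 bytes.
Track D: exactly 2 minutes = 120 s; 40,000 × 120 × 2 × 2 = 19,200,000 bytes.
Track E: 22,050 × 762 × 4 × 6 = 403,250,400 bytes.
Track F: 50,400 × 182 × 1 × 2 = 18,345,600 bytes.
Total = 1,004,207,792 bytes = 0.9 GiB.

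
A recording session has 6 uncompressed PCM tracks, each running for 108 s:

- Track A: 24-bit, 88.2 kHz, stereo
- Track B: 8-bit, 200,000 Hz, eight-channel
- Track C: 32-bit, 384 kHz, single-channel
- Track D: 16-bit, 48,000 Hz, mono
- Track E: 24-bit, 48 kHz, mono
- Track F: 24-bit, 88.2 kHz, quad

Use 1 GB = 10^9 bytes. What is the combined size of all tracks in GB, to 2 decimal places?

0.54 GB

Track A: 88,200 × 108 × 3 × 2 = 57,153,600 bytes.
Track B: 200,000 × 108 × 1 × 8 = 172,800,000 bytes.
Track C: 384,000 × 108 × 4 × 1 = 165,888,000 bytes.
Track D: 48,000 × 108 × 2 × 1 = 10,368,000 bytes.
Track E: 48,000 × 108 × 3 × 1 = 15,552,000 bytes.
Track F: 88,200 × 108 × 3 × 4 = 114,307,200 bytes.
Total = 536,068,800 bytes = 0.54 GB.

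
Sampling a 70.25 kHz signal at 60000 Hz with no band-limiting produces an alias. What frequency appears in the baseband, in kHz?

10.25 kHz

Nyquist = 60,000/2 = 30,000 Hz; 70,250 Hz exceeds it.
Alias = |70,250 − 1×60,000| = |70,250 − 60,000| = 10,250 Hz = 10.25 kHz.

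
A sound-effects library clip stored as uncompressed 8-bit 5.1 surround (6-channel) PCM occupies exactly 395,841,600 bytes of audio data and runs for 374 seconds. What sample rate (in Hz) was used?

176,400 Hz

Bytes = sample_rate × seconds × bytes_per_sample × channels.
sample_rate = 395,841,600 / (374 × 1 × 6) = 395,841,600 / 2,244 = 176,400 Hz.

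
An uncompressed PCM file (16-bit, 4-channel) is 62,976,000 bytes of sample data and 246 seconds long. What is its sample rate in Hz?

Bytes = sample_rate × seconds × bytes_per_sample × channels.
sample_rate = 62,976,000 / (246 × 2 × 4) = 62,976,000 / 1,968 = 32,000 Hz.

32,000 Hz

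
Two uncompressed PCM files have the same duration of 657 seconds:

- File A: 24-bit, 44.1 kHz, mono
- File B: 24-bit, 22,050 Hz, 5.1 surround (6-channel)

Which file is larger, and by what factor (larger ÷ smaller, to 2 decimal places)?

File B, by a factor of 3.00

File A: 44,100 × 3 × 1 = 132,300 bytes/s.
File B: 22,050 × 3 × 6 = 396,900 bytes/s.
File B is larger; ratio = 260,763,300 / 86,921,100 = 3.00.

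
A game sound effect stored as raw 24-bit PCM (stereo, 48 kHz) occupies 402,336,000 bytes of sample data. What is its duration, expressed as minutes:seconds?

23:17

Byte rate = 48,000 × 3 × 2 = 288,000 bytes/s.
Duration = 402,336,000 / 288,000 = 1,397 s.
1,397 s = 23:17.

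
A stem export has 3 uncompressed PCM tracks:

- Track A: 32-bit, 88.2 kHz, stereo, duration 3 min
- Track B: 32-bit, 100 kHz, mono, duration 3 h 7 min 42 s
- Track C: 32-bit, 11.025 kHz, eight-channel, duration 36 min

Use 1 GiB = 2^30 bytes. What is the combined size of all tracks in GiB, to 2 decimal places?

5.02 GiB

Track A: 3 min = 180 s; 88,200 × 180 × 4 × 2 = 127,008,000 bytes.
Track B: 3 h 7 min 42 s = 11,262 s; 100,000 × 11,262 × 4 × 1 = 4,504,800,000 bytes.
Track C: 36 min = 2,160 s; 11,025 × 2,160 × 4 × 8 = 762,048,000 bytes.
Total = 5,393,856,000 bytes = 5.02 GiB.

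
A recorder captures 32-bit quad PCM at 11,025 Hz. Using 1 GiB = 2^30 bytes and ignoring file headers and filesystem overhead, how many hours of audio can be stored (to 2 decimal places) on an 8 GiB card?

Uncompressed byte rate = 11,025 × 4 × 4 = 176,400 bytes/s.
Capacity = 8 × 1,073,741,824 = 8,589,934,592 bytes.
8,589,934,592 / 176,400 ≈ 48695.77 s → 13.53 hours.

13.53 hours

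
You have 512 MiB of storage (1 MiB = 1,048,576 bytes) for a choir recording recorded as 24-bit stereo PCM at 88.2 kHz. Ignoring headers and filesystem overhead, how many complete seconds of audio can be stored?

1,014 seconds

Uncompressed byte rate = 88,200 × 3 × 2 = 529,200 bytes/s.
Capacity = 512 × 1,048,576 = 536,870,912 bytes.
536,870,912 / 529,200 ≈ 1014.5 s → 1,014 seconds.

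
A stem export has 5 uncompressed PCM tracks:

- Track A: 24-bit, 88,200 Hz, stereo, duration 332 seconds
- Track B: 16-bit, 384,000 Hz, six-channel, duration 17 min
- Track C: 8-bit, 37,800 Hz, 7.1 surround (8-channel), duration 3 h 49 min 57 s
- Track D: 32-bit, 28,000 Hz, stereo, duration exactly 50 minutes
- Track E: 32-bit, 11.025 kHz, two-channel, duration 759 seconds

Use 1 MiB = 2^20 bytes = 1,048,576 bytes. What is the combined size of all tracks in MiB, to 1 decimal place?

Track A: 88,200 × 332 × 3 × 2 = 175,694,400 bytes.
Track B: 17 min = 1,020 s; 384,000 × 1,020 × 2 × 6 = 4,700,160,000 bytes.
Track C: 3 h 49 min 57 s = 13,797 s; 37,800 × 13,797 × 1 × 8 = 4,172,212,800 bytes.
Track D: exactly 50 minutes = 3,000 s; 28,000 × 3,000 × 4 × 2 = 672,000,000 bytes.
Track E: 11,025 × 759 × 4 × 2 = 66,943,800 bytes.
Total = 9,787,011,000 bytes = 9333.6 MiB.

9333.6 MiB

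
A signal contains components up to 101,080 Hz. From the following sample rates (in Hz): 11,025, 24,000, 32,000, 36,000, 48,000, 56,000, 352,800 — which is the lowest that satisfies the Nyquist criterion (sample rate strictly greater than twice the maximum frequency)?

352,800 Hz

Need sample rate > 2 × 101,080 = 202,160 Hz.
Lowest listed rate above 202,160 Hz is 352,800 Hz.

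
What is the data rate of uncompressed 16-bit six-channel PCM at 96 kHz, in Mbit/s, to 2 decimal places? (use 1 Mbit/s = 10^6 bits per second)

9.22 Mbit/s

Bit rate = 96,000 × 16 × 6 = 9,216,000 bits/s.
= 9.22 Mbit/s.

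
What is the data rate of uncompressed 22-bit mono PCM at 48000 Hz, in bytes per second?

Bit rate = 48,000 × 22 × 1 = 1,056,000 bits/s.
1,056,000 / 8 = 132,000 bytes/s.

132,000 bytes/s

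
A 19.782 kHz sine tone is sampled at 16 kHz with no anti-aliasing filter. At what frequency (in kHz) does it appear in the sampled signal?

Nyquist = 16,000/2 = 8,000 Hz; 19,782 Hz exceeds it.
Alias = |19,782 − 1×16,000| = |19,782 − 16,000| = 3,782 Hz = 3.782 kHz.

3.782 kHz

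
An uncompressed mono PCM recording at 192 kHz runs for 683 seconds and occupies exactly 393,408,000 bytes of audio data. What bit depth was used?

24 bits

Bytes per sample = 393,408,000 / (192,000 × 683 × 1) = 393,408,000 / 131,136,000 = 3.
Bit depth = 3 × 8 = 24 bits.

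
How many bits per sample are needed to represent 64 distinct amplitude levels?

log2(64) = 6.

6 bits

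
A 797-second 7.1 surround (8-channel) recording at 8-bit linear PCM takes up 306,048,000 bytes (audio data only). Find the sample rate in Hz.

Bytes = sample_rate × seconds × bytes_per_sample × channels.
sample_rate = 306,048,000 / (797 × 1 × 8) = 306,048,000 / 6,376 = 48,000 Hz.

48,000 Hz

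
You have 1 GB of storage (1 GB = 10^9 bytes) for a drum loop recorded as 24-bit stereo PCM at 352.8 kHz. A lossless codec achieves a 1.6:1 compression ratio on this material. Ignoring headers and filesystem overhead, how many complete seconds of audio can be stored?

755 seconds

Uncompressed byte rate = 352,800 × 3 × 2 = 2,116,800 bytes/s.
After 1.6:1 compression, effective rate ≈ 1323000 bytes/s.
Capacity = 1 × 1,000,000,000 = 1,000,000,000 bytes.
1,000,000,000 / effective rate ≈ 755.86 s → 755 seconds.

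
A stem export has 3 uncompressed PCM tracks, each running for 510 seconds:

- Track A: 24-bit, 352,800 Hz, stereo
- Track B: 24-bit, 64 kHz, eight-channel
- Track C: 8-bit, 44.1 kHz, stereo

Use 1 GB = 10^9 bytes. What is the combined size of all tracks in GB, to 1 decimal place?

Track A: 352,800 × 510 × 3 × 2 = 1,079,568,000 bytes.
Track B: 64,000 × 510 × 3 × 8 = 783,360,000 bytes.
Track C: 44,100 × 510 × 1 × 2 = 44,982,000 bytes.
Total = 1,907,910,000 bytes = 1.9 GB.

1.9 GB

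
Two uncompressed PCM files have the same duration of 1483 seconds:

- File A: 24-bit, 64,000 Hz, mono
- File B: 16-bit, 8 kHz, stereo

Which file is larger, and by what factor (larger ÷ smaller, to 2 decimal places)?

File A, by a factor of 6.00

File A: 64,000 × 3 × 1 = 192,000 bytes/s.
File B: 8,000 × 2 × 2 = 32,000 bytes/s.
File A is larger; ratio = 284,736,000 / 47,456,000 = 6.00.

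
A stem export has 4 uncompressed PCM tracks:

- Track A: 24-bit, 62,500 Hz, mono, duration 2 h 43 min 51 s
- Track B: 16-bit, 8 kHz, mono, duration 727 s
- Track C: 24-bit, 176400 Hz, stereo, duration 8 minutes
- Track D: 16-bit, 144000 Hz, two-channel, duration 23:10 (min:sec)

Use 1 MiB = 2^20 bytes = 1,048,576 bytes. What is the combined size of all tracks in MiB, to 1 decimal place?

3017.1 MiB

Track A: 2 h 43 min 51 s = 9,831 s; 62,500 × 9,831 × 3 × 1 = 1,843,312,500 bytes.
Track B: 8,000 × 727 × 2 × 1 = 11,632,000 bytes.
Track C: 8 minutes = 480 s; 176,400 × 480 × 3 × 2 = 508,032,000 bytes.
Track D: 23:10 (min:sec) = 1,390 s; 144,000 × 1,390 × 2 × 2 = 800,640,000 bytes.
Total = 3,163,616,500 bytes = 3017.1 MiB.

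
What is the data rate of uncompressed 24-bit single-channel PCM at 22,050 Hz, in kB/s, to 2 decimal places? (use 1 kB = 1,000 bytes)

66.15 kB/s

Bit rate = 22,050 × 24 × 1 = 529,200 bits/s.
529,200 / 8 = 66,150 B/s = 66.15 kB/s.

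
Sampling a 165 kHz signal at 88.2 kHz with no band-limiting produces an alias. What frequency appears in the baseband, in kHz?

Nyquist = 88,200/2 = 44,100 Hz; 165,000 Hz exceeds it.
Alias = |165,000 − 2×88,200| = |165,000 − 176,400| = 11,400 Hz = 11.4 kHz.

11.4 kHz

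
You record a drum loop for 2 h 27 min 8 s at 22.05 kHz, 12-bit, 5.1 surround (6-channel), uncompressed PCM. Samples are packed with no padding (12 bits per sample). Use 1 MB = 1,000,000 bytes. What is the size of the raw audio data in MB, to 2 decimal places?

Duration = 2 h 27 min 8 s = 8,828 s.
Bits = 22,050 × 8,828 × 12 × 6 = 14,015,332,800 bits = 1,751,916,600 bytes.
1,751,916,600 / 1,000,000 = 1751.92 MB.

1751.92 MB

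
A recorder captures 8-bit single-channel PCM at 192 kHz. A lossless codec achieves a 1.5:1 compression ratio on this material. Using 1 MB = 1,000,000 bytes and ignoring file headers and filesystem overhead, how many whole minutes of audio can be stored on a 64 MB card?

Uncompressed byte rate = 192,000 × 1 × 1 = 192,000 bytes/s.
After 1.5:1 compression, effective rate ≈ 128000 bytes/s.
Capacity = 64 × 1,000,000 = 64,000,000 bytes.
64,000,000 / effective rate ≈ 500 s → 8 minutes.

8 minutes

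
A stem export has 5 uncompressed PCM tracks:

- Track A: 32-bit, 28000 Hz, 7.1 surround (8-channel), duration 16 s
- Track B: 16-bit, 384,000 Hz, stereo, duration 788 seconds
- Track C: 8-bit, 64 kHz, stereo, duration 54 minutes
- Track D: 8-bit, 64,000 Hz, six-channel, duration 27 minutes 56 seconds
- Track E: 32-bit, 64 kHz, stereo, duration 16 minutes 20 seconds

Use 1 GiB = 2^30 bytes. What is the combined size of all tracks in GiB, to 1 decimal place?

2.6 GiB

Track A: 28,000 × 16 × 4 × 8 = 14,336,000 bytes.
Track B: 384,000 × 788 × 2 × 2 = 1,210,368,000 bytes.
Track C: 54 minutes = 3,240 s; 64,000 × 3,240 × 1 × 2 = 414,720,000 bytes.
Track D: 27 minutes 56 seconds = 1,676 s; 64,000 × 1,676 × 1 × 6 = 643,584,000 bytes.
Track E: 16 minutes 20 seconds = 980 s; 64,000 × 980 × 4 × 2 = 501,760,000 bytes.
Total = 2,784,768,000 bytes = 2.6 GiB.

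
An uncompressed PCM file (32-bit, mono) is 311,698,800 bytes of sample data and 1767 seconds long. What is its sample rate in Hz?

44,100 Hz

Bytes = sample_rate × seconds × bytes_per_sample × channels.
sample_rate = 311,698,800 / (1,767 × 4 × 1) = 311,698,800 / 7,068 = 44,100 Hz.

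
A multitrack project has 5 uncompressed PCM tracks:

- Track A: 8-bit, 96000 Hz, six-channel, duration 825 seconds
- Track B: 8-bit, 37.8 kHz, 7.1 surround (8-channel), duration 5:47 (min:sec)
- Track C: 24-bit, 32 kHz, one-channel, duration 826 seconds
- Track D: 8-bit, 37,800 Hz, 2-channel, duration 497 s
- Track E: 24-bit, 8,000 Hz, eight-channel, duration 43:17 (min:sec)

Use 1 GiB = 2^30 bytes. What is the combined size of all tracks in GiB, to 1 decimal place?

Track A: 96,000 × 825 × 1 × 6 = 475,200,000 bytes.
Track B: 5:47 (min:sec) = 347 s; 37,800 × 347 × 1 × 8 = 104,932,800 bytes.
Track C: 32,000 × 826 × 3 × 1 = 79,296,000 bytes.
Track D: 37,800 × 497 × 1 × 2 = 37,573,200 bytes.
Track E: 43:17 (min:sec) = 2,597 s; 8,000 × 2,597 × 3 × 8 = 498,624,000 bytes.
Total = 1,195,626,000 bytes = 1.1 GiB.

1.1 GiB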